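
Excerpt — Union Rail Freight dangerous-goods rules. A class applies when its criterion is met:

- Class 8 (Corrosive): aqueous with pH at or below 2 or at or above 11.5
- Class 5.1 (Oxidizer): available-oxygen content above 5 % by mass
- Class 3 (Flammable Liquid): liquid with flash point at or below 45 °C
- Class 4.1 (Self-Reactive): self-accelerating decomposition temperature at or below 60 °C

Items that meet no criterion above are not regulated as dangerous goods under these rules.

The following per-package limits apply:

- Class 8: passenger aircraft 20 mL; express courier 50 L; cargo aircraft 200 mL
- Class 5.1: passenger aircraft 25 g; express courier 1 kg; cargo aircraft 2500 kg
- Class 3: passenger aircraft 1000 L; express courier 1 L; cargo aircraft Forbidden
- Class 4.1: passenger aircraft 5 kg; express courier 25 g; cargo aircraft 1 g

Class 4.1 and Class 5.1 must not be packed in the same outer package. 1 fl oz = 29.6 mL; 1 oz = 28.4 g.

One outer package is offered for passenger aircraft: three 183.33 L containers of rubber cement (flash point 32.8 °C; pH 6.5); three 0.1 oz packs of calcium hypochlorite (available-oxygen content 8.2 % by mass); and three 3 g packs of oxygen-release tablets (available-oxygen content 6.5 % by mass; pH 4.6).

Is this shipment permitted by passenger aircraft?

Yes

Rubber cement: flash point 32.8 °C ≤ 45 °C → Class 3 (Flammable Liquid).
With available-oxygen content 8.2 % by mass (> 5 % by mass), the calcium hypochlorite falls in Class 5.1.
Available-oxygen content 6.5 % by mass meets the Class 5.1 criterion (Oxidizer), so the oxygen-release tablets are Class 5.1.
Class 5.1 net quantity: (three 0.1 oz packs = 8.52 g) + (three 3 g packs = 9 g) = 17.52 g.
17.52 g is within the passenger aircraft limit of 25 g for Class 5.1.
Class 3 quantity: three 183.33 L containers = 549.99 L.
549.99 L is within the passenger aircraft limit of 1000 L for Class 3.
The segregation rule (Class 4.1 with Class 5.1) does not apply to Class 5.1 with Class 3.
Every hazard class is within its passenger aircraft limit and no segregation rule is violated.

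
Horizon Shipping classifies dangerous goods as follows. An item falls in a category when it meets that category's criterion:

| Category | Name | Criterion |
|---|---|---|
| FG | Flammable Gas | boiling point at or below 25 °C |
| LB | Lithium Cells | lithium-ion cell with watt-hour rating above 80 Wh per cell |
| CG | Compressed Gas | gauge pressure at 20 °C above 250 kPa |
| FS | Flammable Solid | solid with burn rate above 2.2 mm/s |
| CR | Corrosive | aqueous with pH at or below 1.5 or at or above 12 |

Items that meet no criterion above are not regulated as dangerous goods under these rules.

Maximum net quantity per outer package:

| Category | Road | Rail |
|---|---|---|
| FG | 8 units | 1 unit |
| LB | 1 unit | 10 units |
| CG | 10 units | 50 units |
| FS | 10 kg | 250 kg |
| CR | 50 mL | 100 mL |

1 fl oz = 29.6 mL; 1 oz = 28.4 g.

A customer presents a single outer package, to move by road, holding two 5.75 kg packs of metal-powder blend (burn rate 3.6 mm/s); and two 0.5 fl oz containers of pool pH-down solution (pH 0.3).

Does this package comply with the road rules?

Metal-powder blend: burn rate 3.6 mm/s > 2.2 mm/s → Category FS (Flammable Solid).
pH 0.3 meets the Category CR criterion (Corrosive), so the pool pH-down solution is Category CR.
Category FS quantity: two 5.75 kg packs = 11.5 kg.
11.5 kg > 10 kg (road limit, Category FS) — over the limit.
Category CR quantity: two 0.5 fl oz containers = 29.6 mL.
29.6 mL ≤ 50 mL (road limit, Category CR) — within limit.

No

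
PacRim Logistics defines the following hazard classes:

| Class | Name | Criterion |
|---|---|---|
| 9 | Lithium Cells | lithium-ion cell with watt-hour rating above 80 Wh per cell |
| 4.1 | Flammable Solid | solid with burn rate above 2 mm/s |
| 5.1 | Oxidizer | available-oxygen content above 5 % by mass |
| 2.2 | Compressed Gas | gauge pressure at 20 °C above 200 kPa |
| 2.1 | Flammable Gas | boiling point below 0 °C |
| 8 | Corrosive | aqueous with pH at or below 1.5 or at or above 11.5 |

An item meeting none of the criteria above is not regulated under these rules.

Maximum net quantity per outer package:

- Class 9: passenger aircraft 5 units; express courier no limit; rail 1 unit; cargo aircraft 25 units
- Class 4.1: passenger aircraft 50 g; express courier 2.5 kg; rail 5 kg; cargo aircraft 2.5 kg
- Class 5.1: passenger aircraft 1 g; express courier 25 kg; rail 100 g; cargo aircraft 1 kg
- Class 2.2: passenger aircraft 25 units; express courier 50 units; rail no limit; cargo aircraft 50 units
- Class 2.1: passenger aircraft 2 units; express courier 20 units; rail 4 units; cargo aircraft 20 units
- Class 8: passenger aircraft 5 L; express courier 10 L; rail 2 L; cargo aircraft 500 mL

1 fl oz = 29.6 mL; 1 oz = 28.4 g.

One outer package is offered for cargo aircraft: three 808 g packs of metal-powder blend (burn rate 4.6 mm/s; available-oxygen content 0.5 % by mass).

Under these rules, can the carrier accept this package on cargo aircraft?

Burn rate 4.6 mm/s meets the Class 4.1 criterion (Flammable Solid), so the metal-powder blend is Class 4.1.
Class 4.1 quantity: three 808 g packs = 2.424 kg.
That is within the Class 4.1 cargo aircraft limit of 2.5 kg.

Yes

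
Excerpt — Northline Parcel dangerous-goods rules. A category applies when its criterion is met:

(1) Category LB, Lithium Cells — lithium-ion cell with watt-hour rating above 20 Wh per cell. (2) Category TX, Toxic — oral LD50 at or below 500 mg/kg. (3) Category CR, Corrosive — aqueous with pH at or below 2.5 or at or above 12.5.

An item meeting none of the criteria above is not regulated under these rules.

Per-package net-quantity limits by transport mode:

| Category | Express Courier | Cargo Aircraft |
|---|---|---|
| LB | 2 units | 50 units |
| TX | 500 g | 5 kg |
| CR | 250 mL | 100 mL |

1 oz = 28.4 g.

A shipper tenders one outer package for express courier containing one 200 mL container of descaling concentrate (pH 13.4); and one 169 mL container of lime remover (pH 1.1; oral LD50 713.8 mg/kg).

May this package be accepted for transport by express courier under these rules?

Descaling concentrate: pH 13.4 ≥ 12.5 → Category CR (Corrosive).
The lime remover has pH 1.1, which is ≤ 2.5, so it is Category CR (Corrosive).
Total Category CR: 200 mL + 169 mL = 369 mL.
That exceeds the Category CR express courier limit of 250 mL.

No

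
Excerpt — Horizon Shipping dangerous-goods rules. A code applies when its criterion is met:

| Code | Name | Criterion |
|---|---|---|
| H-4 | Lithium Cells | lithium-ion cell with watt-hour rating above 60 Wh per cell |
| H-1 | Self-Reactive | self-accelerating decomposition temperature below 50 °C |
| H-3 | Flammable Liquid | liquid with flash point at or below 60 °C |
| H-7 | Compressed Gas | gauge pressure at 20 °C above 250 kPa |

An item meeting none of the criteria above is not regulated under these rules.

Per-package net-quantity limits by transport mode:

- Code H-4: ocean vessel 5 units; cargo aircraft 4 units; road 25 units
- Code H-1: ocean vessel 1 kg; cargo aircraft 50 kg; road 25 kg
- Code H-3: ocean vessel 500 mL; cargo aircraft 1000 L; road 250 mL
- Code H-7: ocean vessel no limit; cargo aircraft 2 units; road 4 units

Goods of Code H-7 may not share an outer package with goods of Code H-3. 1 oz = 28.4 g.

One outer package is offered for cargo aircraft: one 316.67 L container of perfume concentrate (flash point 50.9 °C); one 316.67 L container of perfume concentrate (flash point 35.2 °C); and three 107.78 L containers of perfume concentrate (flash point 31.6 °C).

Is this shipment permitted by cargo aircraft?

With flash point 50.9 °C (≤ 60 °C), the perfume concentrate falls in Code H-3.
Perfume concentrate: flash point 35.2 °C ≤ 60 °C → Code H-3 (Flammable Liquid).
With flash point 31.6 °C (≤ 60 °C), the perfume concentrate falls in Code H-3.
Total Code H-3: 316.67 L + 316.67 L + (three 107.78 L containers = 323.34 L) = 956.68 L.
956.68 L ≤ 1000 L (cargo aircraft limit, Code H-3) — within limit.

Yes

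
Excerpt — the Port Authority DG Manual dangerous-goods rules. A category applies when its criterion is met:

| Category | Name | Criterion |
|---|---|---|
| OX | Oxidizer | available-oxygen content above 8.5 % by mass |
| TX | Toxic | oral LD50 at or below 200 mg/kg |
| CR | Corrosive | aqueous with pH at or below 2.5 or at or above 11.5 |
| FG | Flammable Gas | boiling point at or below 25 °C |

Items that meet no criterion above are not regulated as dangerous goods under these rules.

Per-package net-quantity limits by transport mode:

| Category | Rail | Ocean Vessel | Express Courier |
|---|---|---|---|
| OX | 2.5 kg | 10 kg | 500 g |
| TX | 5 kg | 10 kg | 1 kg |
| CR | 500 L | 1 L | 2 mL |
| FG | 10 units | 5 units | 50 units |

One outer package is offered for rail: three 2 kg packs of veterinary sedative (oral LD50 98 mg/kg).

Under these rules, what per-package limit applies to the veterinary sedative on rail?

5 kg

Veterinary sedative: oral LD50 98 mg/kg ≤ 200 mg/kg → Category TX (Toxic).
The rail limit for Category TX is 5 kg.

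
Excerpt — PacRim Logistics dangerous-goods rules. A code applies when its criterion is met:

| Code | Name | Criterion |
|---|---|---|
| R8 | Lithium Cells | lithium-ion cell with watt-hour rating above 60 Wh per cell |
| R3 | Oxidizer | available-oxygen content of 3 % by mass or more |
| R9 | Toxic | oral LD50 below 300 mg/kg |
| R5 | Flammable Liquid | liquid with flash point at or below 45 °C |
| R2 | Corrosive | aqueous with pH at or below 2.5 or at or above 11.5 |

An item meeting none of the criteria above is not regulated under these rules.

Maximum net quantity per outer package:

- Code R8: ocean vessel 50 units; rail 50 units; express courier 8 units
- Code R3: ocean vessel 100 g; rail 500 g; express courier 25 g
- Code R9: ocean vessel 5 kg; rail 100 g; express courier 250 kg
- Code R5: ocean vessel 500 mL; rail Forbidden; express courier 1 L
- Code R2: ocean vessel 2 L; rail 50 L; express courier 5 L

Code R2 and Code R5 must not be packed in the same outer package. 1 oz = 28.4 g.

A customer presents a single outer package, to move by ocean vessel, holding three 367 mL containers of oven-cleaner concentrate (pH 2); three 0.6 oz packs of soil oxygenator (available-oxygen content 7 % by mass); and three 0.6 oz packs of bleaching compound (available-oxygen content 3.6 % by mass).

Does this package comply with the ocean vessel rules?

pH 2 meets the Code R2 criterion (Corrosive), so the oven-cleaner concentrate is Code R2.
The soil oxygenator has available-oxygen content 7 % by mass, which is ≥ 3 % by mass, so it is Code R3 (Oxidizer).
Available-oxygen content 3.6 % by mass meets the Code R3 criterion (Oxidizer), so the bleaching compound is Code R3.
Code R3 net quantity: (three 0.6 oz packs = 51.12 g) + (three 0.6 oz packs = 51.12 g) = 102.24 g.
That exceeds the Code R3 ocean vessel limit of 100 g.
Code R2 quantity: three 367 mL containers = 1.101 L.
1.101 L is within the ocean vessel limit of 2 L for Code R2.
The segregation rule (Code R2 with Code R5) does not apply to Code R3 with Code R2.

No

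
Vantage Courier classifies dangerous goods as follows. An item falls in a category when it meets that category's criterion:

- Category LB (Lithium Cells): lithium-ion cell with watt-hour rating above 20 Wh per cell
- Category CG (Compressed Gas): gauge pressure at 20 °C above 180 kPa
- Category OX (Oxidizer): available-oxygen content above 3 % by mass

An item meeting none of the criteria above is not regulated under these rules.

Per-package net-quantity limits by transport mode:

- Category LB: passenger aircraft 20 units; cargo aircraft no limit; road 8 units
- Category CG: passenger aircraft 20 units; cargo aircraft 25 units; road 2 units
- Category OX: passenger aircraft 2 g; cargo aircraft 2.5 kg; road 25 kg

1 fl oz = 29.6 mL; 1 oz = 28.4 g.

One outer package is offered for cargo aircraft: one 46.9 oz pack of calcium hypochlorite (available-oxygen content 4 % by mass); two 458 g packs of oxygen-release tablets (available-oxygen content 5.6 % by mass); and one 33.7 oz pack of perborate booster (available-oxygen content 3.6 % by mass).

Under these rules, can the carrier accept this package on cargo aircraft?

With available-oxygen content 4 % by mass (> 3 % by mass), the calcium hypochlorite falls in Category OX.
Oxygen-release tablets: available-oxygen content 5.6 % by mass > 3 % by mass → Category OX (Oxidizer).
With available-oxygen content 3.6 % by mass (> 3 % by mass), the perborate booster falls in Category OX.
Category OX net quantity: (one 46.9 oz pack = 1331.96 g) + (two 458 g packs = 916 g) + (one 33.7 oz pack = 957.08 g) = 3205.04 g.
3205.04 g exceeds the cargo aircraft limit of 2.5 kg for Category OX.

No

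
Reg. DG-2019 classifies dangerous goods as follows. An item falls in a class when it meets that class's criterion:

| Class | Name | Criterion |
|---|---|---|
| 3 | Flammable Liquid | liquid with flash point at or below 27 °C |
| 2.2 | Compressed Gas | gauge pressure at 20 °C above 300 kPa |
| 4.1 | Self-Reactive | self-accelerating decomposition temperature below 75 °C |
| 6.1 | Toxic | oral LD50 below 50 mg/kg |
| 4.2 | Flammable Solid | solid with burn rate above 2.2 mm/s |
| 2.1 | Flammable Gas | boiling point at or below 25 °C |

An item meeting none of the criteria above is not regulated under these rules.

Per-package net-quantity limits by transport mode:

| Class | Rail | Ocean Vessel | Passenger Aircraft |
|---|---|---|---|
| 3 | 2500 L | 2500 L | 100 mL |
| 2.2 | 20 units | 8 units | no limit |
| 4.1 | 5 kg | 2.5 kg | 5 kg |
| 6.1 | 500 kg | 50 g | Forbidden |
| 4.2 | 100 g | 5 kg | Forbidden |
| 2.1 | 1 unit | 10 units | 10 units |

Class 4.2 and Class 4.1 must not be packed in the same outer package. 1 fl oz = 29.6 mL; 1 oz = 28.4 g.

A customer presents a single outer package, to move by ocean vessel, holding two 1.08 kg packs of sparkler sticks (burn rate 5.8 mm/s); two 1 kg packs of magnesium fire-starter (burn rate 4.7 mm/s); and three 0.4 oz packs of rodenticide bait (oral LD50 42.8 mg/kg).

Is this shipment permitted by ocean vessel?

Burn rate 5.8 mm/s meets the Class 4.2 criterion (Flammable Solid), so the sparkler sticks are Class 4.2.
With burn rate 4.7 mm/s (> 2.2 mm/s), the magnesium fire-starter falls in Class 4.2.
Rodenticide bait: oral LD50 42.8 mg/kg < 50 mg/kg → Class 6.1 (Toxic).
Total Class 4.2: (two 1.08 kg packs = 2.16 kg) + (two 1 kg packs = 2 kg) = 4.16 kg.
That is within the Class 4.2 ocean vessel limit of 5 kg.
Class 6.1 quantity: three 0.4 oz packs = 34.08 g.
That is within the Class 6.1 ocean vessel limit of 50 g.
The segregation rule (Class 4.2 with Class 4.1) does not apply to Class 4.2 with Class 6.1.
Every hazard class is within its ocean vessel limit and no segregation rule is violated.

Yes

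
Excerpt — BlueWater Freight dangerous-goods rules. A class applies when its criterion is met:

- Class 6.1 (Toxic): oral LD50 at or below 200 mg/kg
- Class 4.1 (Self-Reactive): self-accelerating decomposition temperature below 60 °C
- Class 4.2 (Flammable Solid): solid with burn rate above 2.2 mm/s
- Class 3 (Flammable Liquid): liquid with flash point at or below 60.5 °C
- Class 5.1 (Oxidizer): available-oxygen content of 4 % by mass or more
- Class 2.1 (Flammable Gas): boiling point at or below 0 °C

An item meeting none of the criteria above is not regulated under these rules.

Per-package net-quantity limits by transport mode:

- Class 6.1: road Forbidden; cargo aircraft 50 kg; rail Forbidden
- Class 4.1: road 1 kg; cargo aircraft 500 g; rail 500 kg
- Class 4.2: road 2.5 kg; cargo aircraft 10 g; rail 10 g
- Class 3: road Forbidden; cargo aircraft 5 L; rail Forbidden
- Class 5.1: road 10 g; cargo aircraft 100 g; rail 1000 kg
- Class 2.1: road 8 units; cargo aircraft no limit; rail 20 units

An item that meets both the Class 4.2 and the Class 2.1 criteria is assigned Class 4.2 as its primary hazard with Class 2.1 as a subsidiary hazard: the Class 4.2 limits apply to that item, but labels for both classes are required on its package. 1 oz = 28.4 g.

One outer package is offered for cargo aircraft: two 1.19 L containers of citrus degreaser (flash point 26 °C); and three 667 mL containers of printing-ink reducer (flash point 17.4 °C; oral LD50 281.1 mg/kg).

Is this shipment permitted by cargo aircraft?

Yes

Citrus degreaser: flash point 26 °C ≤ 60.5 °C → Class 3 (Flammable Liquid).
Flash point 17.4 °C meets the Class 3 criterion (Flammable Liquid), so the printing-ink reducer is Class 3.
Total Class 3: (two 1.19 L containers = 2.38 L) + (three 667 mL containers = 2.001 L) = 4.381 L.
4.381 L ≤ 5 L (cargo aircraft limit, Class 3) — within limit.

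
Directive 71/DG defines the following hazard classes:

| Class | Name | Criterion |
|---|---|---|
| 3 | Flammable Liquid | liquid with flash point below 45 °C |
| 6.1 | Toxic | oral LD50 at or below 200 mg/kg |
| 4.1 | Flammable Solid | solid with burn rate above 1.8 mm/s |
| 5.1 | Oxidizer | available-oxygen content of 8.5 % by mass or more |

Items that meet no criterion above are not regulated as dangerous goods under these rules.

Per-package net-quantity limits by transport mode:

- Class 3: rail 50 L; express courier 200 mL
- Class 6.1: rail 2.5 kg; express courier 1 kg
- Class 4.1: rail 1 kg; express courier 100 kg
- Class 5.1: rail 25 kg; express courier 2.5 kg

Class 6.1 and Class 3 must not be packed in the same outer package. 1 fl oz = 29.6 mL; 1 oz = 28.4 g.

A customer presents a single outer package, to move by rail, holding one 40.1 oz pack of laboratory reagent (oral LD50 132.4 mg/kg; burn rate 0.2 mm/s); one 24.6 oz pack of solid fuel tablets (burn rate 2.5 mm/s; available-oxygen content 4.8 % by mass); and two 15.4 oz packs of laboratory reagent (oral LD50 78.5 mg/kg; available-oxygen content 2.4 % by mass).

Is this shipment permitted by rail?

Yes

The laboratory reagent has oral LD50 132.4 mg/kg, which is ≤ 200 mg/kg, so it is Class 6.1 (Toxic).
With burn rate 2.5 mm/s (> 1.8 mm/s), the solid fuel tablets fall in Class 4.1.
Laboratory reagent: oral LD50 78.5 mg/kg ≤ 200 mg/kg → Class 6.1 (Toxic).
Total Class 6.1: (one 40.1 oz pack = 1138.84 g) + (two 15.4 oz packs = 874.72 g) = 2013.56 g.
2013.56 g is within the rail limit of 2.5 kg for Class 6.1.
Class 4.1 quantity: one 24.6 oz pack = 698.64 g.
That is within the Class 4.1 rail limit of 1 kg.
The segregation rule (Class 6.1 with Class 3) does not apply to Class 6.1 with Class 4.1.
Every hazard class is within its rail limit and no segregation rule is violated.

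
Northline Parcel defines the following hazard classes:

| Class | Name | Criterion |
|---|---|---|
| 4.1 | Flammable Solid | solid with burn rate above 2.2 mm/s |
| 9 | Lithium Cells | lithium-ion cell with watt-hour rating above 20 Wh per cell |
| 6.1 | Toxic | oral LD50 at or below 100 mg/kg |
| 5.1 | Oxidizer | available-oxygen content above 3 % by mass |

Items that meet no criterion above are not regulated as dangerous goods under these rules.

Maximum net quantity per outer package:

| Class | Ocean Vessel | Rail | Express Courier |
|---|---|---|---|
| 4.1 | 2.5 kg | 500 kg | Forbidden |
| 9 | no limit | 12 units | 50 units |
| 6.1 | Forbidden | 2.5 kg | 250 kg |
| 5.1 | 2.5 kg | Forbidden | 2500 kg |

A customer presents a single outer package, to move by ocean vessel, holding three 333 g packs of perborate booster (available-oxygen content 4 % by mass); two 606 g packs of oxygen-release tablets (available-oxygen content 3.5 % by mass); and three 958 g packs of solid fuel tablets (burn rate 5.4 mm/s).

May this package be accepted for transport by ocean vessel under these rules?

With available-oxygen content 4 % by mass (> 3 % by mass), the perborate booster falls in Class 5.1.
The oxygen-release tablets have available-oxygen content 3.5 % by mass, which is > 3 % by mass, so they are Class 5.1 (Oxidizer).
Burn rate 5.4 mm/s meets the Class 4.1 criterion (Flammable Solid), so the solid fuel tablets are Class 4.1.
Class 5.1 net quantity: (three 333 g packs = 999 g) + (two 606 g packs = 1.212 kg) = 2.211 kg.
That is within the Class 5.1 ocean vessel limit of 2.5 kg.
Class 4.1 quantity: three 958 g packs = 2.874 kg.
2.874 kg exceeds the ocean vessel limit of 2.5 kg for Class 4.1.

No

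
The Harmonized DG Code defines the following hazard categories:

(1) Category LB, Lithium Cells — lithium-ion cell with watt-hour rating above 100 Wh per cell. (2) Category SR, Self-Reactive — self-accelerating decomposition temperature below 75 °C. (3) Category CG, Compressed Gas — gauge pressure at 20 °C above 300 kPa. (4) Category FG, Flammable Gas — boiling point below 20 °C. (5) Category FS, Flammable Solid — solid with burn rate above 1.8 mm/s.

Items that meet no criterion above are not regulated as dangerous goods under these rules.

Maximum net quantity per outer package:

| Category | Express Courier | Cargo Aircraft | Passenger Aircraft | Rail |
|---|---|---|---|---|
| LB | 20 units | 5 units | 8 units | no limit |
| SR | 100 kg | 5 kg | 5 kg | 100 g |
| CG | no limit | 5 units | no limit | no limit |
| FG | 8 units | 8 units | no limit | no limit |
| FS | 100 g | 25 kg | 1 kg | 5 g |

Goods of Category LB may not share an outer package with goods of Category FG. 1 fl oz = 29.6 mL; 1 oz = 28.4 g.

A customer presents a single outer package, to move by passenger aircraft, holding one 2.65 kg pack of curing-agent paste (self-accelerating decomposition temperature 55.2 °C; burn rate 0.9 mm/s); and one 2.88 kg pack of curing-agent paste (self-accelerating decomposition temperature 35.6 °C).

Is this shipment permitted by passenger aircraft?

The curing-agent paste has self-accelerating decomposition temperature 55.2 °C, which is < 75 °C, so it is Category SR (Self-Reactive).
Self-accelerating decomposition temperature 35.6 °C meets the Category SR criterion (Self-Reactive), so the curing-agent paste is Category SR.
Total Category SR: 2.65 kg + 2.88 kg = 5.53 kg.
5.53 kg exceeds the passenger aircraft limit of 5 kg for Category SR.

No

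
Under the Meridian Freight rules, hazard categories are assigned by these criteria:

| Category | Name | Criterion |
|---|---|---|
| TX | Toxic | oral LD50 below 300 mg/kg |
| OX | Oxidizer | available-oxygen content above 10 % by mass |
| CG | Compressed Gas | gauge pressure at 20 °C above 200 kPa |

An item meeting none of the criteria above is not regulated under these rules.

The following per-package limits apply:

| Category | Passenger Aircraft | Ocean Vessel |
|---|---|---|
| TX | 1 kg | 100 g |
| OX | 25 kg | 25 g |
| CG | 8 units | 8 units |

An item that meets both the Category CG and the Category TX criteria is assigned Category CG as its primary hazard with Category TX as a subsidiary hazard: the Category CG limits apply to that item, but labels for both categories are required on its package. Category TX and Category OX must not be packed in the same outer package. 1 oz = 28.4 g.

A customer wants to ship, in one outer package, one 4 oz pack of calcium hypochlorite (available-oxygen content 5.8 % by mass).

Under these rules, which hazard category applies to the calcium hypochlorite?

Not regulated

available-oxygen content 5.8 % by mass is not above 10 % by mass, so Category OX does not apply.
No criterion is met, so the item is not regulated.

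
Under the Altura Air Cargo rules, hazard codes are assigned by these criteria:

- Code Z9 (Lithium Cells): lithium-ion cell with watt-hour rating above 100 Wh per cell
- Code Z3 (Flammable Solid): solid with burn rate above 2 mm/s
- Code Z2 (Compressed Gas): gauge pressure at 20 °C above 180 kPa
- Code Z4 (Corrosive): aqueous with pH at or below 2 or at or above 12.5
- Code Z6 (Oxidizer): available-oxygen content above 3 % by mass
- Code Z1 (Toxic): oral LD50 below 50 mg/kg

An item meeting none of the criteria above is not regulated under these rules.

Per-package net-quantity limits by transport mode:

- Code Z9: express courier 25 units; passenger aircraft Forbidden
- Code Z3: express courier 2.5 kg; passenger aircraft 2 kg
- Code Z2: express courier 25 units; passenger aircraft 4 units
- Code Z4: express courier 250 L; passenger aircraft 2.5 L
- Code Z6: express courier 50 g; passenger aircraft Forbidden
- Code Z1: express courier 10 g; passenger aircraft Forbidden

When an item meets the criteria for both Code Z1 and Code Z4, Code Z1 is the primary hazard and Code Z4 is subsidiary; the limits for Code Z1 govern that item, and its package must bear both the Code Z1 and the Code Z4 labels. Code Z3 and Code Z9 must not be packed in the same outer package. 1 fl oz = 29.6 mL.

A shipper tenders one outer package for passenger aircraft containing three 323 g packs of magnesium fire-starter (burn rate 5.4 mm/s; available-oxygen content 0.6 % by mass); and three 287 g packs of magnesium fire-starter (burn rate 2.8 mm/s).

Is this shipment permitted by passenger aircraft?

The magnesium fire-starter has burn rate 5.4 mm/s, which is > 2 mm/s, so it is Code Z3 (Flammable Solid).
The magnesium fire-starter has burn rate 2.8 mm/s, which is > 2 mm/s, so it is Code Z3 (Flammable Solid).
Total Code Z3: (three 323 g packs = 969 g) + (three 287 g packs = 861 g) = 1.83 kg.
1.83 kg ≤ 2 kg (passenger aircraft limit, Code Z3) — within limit.

Yes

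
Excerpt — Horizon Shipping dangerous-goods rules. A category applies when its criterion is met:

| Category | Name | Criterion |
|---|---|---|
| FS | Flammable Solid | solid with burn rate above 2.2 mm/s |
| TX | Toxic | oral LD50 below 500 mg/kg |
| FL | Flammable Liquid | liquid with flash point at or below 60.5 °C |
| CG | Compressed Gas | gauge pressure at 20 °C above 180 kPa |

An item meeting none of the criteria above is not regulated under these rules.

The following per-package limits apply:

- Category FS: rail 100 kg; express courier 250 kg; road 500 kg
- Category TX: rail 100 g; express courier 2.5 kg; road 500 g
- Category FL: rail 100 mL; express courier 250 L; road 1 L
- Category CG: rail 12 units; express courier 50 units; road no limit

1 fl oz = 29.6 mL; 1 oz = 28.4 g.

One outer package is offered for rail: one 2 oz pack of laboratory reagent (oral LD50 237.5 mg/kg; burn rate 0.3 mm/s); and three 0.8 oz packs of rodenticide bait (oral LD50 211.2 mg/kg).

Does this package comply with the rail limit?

No

Oral LD50 237.5 mg/kg meets the Category TX criterion (Toxic), so the laboratory reagent is Category TX.
Oral LD50 211.2 mg/kg meets the Category TX criterion (Toxic), so the rodenticide bait is Category TX.
Total Category TX: (one 2 oz pack = 56.8 g) + (three 0.8 oz packs = 68.16 g) = 124.96 g.
That exceeds the Category TX rail limit of 100 g.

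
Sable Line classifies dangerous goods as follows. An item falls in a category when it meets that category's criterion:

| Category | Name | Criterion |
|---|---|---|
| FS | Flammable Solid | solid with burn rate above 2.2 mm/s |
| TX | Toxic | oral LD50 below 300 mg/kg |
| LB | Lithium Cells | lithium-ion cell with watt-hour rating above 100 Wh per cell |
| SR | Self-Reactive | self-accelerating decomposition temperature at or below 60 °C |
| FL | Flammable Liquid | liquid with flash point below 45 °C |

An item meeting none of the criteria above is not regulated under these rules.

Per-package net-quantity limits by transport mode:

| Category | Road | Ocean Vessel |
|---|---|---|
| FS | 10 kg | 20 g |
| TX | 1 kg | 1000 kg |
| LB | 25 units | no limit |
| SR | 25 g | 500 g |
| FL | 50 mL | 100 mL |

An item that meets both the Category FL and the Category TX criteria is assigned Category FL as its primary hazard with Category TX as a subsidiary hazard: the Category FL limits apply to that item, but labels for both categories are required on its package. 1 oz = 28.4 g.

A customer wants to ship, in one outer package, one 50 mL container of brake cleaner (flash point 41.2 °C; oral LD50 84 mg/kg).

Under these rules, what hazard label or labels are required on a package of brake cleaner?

Flash point 41.2 °C meets the Category FL criterion (Flammable Liquid), so the brake cleaner is Category FL.
The brake cleaner has oral LD50 84 mg/kg, which is < 300 mg/kg, so it is Category TX (Toxic).
By the precedence rule Category FL is primary and Category TX is subsidiary, and that rule requires both labels on the package.

Category FL and TX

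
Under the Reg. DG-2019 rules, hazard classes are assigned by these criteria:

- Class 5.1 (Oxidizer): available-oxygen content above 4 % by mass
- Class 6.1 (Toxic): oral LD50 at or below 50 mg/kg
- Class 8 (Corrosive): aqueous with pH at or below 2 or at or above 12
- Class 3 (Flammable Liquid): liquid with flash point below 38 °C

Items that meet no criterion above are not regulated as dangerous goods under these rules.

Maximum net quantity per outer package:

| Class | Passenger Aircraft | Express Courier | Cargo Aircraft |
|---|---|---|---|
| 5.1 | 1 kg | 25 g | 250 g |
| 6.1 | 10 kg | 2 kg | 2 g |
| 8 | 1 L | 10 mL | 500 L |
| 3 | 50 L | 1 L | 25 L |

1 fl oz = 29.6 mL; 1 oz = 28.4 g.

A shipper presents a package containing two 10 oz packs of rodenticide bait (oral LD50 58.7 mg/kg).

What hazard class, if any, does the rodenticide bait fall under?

Not regulated

oral LD50 58.7 mg/kg is not below 50 mg/kg, so Class 6.1 does not apply.
No criterion is met, so the item is not regulated.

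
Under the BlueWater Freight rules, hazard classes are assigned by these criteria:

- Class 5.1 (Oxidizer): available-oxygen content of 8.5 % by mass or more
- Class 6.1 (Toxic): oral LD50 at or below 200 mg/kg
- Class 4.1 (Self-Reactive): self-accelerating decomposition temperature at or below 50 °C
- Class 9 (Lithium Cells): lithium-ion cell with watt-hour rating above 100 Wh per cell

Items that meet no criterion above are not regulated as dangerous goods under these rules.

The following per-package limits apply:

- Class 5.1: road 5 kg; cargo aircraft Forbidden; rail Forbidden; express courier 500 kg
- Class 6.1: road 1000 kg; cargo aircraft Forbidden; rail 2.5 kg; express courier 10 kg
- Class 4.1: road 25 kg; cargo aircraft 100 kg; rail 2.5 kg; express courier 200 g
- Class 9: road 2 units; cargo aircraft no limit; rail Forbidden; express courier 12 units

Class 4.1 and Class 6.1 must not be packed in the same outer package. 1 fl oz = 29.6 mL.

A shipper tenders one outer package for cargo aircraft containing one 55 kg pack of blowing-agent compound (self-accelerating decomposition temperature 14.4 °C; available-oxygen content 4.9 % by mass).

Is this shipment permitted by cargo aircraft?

Blowing-agent compound: self-accelerating decomposition temperature 14.4 °C ≤ 50 °C → Class 4.1 (Self-Reactive).
Class 4.1 quantity: 55 kg.
55 kg ≤ 100 kg (cargo aircraft limit, Class 4.1) — within limit.

Yes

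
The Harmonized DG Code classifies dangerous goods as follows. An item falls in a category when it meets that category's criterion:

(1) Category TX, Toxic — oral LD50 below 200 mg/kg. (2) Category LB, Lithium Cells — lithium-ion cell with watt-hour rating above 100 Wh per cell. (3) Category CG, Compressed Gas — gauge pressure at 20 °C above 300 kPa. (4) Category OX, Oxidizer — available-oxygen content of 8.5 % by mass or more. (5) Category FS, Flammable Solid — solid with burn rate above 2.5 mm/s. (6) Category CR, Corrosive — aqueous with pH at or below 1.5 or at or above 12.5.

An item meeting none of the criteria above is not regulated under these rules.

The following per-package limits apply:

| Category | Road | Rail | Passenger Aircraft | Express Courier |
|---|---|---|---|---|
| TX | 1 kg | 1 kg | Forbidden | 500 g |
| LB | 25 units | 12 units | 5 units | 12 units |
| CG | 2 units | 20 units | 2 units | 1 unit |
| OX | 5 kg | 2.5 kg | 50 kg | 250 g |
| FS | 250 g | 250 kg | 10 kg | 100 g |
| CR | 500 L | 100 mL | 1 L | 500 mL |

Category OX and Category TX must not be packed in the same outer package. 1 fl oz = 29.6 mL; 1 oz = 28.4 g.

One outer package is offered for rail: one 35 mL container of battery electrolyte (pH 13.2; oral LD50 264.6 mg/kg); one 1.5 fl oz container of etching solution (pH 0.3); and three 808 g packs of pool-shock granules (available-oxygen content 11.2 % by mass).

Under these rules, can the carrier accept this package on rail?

Yes

The battery electrolyte has pH 13.2, which is ≥ 12.5, so it is Category CR (Corrosive).
The etching solution has pH 0.3, which is ≤ 1.5, so it is Category CR (Corrosive).
The pool-shock granules have available-oxygen content 11.2 % by mass, which is ≥ 8.5 % by mass, so they are Category OX (Oxidizer).
Category OX quantity: three 808 g packs = 2.424 kg.
2.424 kg is within the rail limit of 2.5 kg for Category OX.
Category CR net quantity: 35 mL + (one 1.5 fl oz container = 44.4 mL) = 79.4 mL.
79.4 mL is within the rail limit of 100 mL for Category CR.
The segregation rule (Category OX with Category TX) does not apply to Category OX with Category CR.
Every hazard category is within its rail limit and no segregation rule is violated.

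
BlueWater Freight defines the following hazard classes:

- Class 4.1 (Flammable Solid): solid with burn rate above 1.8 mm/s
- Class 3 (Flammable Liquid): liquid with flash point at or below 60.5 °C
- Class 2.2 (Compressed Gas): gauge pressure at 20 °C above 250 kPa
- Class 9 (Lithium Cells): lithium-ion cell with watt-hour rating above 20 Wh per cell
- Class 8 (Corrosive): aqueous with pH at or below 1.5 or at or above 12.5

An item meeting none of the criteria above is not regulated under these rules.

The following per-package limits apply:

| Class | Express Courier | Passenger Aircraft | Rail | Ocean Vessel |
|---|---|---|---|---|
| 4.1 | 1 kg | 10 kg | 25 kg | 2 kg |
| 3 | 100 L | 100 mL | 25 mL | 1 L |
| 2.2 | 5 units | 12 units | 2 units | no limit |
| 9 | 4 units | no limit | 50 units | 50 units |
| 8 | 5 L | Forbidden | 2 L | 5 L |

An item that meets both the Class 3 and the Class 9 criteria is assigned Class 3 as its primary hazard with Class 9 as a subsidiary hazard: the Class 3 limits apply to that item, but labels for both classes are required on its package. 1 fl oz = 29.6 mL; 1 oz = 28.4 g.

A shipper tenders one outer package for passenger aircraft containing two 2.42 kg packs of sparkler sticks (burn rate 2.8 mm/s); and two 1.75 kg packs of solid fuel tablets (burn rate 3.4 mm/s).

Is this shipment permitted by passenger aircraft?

With burn rate 2.8 mm/s (> 1.8 mm/s), the sparkler sticks fall in Class 4.1.
With burn rate 3.4 mm/s (> 1.8 mm/s), the solid fuel tablets fall in Class 4.1.
Total Class 4.1: (two 2.42 kg packs = 4.84 kg) + (two 1.75 kg packs = 3.5 kg) = 8.34 kg.
8.34 kg is within the passenger aircraft limit of 10 kg for Class 4.1.

Yes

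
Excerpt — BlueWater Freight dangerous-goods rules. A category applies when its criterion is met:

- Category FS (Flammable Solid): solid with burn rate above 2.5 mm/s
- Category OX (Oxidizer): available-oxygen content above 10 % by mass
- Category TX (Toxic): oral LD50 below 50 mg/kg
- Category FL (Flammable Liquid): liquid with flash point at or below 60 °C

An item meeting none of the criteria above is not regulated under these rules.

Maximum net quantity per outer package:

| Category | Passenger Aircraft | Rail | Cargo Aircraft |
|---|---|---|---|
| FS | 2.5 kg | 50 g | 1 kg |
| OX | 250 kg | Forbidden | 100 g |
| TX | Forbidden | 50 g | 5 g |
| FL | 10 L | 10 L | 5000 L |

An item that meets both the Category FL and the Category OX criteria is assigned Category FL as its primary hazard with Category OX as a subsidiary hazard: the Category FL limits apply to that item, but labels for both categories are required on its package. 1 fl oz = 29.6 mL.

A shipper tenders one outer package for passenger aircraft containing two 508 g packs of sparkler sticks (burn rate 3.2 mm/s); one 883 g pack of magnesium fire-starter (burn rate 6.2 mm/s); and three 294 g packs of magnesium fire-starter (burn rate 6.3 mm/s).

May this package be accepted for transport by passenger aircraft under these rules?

No

With burn rate 3.2 mm/s (> 2.5 mm/s), the sparkler sticks fall in Category FS.
Burn rate 6.2 mm/s meets the Category FS criterion (Flammable Solid), so the magnesium fire-starter is Category FS.
With burn rate 6.3 mm/s (> 2.5 mm/s), the magnesium fire-starter falls in Category FS.
Category FS net quantity: (two 508 g packs = 1.016 kg) + 883 g + (three 294 g packs = 882 g) = 2.781 kg.
2.781 kg > 2.5 kg (passenger aircraft limit, Category FS) — over the limit.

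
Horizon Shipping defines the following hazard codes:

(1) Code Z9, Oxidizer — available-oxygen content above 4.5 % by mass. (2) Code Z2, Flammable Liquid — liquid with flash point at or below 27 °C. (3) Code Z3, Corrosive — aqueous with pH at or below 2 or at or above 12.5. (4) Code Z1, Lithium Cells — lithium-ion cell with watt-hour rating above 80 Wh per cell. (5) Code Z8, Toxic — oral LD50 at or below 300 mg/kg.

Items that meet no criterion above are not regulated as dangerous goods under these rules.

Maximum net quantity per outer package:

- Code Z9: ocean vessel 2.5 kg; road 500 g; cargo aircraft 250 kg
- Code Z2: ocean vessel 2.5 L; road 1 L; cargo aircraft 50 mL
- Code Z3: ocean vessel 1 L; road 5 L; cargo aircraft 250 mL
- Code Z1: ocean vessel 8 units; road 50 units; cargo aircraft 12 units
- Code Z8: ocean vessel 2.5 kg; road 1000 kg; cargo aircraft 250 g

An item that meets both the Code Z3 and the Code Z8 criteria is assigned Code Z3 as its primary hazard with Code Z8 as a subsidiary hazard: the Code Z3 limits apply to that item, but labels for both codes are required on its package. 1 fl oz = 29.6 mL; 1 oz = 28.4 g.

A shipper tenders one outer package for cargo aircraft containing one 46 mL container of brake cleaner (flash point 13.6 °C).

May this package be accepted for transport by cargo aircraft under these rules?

Flash point 13.6 °C meets the Code Z2 criterion (Flammable Liquid), so the brake cleaner is Code Z2.
Code Z2 quantity: 46 mL.
46 mL is within the cargo aircraft limit of 50 mL for Code Z2.

Yes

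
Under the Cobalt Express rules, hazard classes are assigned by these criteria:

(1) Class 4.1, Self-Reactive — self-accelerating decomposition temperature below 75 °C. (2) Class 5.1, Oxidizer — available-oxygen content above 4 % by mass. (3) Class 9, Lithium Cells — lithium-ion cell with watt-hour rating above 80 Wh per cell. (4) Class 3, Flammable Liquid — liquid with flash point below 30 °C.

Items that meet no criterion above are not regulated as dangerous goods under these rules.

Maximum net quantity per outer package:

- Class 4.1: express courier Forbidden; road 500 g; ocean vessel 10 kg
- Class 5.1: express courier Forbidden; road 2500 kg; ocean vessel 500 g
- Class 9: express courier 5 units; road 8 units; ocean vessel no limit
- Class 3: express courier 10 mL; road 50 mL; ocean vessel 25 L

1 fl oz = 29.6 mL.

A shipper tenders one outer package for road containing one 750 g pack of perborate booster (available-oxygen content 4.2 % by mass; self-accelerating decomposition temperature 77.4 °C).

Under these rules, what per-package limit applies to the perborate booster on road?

Perborate booster: available-oxygen content 4.2 % by mass > 4 % by mass → Class 5.1 (Oxidizer).
The road limit for Class 5.1 is 2500 kg.

2500 kg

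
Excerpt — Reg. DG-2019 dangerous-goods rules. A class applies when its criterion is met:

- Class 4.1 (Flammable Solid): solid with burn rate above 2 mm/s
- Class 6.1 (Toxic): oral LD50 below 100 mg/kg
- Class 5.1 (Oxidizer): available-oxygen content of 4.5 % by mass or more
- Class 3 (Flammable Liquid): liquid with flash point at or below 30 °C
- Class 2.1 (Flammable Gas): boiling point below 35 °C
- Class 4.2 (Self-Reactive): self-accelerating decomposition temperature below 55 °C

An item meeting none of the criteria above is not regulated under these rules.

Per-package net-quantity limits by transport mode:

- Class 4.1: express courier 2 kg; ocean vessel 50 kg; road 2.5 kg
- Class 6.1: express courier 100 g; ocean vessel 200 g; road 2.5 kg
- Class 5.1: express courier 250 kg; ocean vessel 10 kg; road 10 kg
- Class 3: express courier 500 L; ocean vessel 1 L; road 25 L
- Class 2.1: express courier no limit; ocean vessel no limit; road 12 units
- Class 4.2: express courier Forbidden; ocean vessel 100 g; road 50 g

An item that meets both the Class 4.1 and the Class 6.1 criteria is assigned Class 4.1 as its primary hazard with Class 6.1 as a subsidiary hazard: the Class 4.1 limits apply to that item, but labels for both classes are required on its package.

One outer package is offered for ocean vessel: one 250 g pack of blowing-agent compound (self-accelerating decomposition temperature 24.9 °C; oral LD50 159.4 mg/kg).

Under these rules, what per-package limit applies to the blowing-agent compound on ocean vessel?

With self-accelerating decomposition temperature 24.9 °C (< 55 °C), the blowing-agent compound falls in Class 4.2.
The ocean vessel limit for Class 4.2 is 100 g.

100 g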